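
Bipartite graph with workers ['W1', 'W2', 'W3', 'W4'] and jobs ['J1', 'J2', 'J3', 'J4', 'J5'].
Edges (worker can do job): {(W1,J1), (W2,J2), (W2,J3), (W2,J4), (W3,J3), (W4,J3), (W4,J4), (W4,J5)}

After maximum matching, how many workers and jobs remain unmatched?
Unmatched: 0 workers, 1 jobs

Maximum matching size: 4
Workers: 4 total, 4 matched, 0 unmatched
Jobs: 5 total, 4 matched, 1 unmatched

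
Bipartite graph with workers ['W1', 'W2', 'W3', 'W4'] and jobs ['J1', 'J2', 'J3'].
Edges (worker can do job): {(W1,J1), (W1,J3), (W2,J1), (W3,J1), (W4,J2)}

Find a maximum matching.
Matching: {(W1,J3), (W3,J1), (W4,J2)}

Maximum matching (size 3):
  W1 → J3
  W3 → J1
  W4 → J2

Each worker is assigned to at most one job, and each job to at most one worker.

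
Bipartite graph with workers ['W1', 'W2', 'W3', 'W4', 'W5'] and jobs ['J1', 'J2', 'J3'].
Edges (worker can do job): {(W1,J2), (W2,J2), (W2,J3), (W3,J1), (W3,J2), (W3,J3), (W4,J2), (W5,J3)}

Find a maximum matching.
Matching: {(W3,J1), (W4,J2), (W5,J3)}

Maximum matching (size 3):
  W3 → J1
  W4 → J2
  W5 → J3

Each worker is assigned to at most one job, and each job to at most one worker.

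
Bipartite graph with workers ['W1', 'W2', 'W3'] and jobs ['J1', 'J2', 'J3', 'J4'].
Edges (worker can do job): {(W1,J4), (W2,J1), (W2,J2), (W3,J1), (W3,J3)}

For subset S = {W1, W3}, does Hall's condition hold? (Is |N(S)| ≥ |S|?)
Yes: |N(S)| = 3, |S| = 2

Subset S = {W1, W3}
Neighbors N(S) = {J1, J3, J4}

|N(S)| = 3, |S| = 2
Hall's condition: |N(S)| ≥ |S| is satisfied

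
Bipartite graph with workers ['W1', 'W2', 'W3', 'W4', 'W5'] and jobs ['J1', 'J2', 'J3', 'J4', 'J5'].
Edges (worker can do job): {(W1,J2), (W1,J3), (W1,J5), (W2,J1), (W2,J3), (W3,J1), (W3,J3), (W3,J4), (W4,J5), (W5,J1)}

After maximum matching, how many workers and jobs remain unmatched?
Unmatched: 0 workers, 0 jobs

Maximum matching size: 5
Workers: 5 total, 5 matched, 0 unmatched
Jobs: 5 total, 5 matched, 0 unmatched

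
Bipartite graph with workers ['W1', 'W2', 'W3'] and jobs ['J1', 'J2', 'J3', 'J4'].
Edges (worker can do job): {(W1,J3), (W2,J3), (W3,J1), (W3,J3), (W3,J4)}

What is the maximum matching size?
Maximum matching size = 2

Maximum matching: {(W1,J3), (W3,J1)}
Size: 2

This assigns 2 workers to 2 distinct jobs.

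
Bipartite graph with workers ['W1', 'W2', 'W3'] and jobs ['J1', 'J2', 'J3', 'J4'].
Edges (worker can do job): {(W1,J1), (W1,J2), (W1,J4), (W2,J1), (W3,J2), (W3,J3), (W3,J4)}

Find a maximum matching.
Matching: {(W1,J2), (W2,J1), (W3,J4)}

Maximum matching (size 3):
  W1 → J2
  W2 → J1
  W3 → J4

Each worker is assigned to at most one job, and each job to at most one worker.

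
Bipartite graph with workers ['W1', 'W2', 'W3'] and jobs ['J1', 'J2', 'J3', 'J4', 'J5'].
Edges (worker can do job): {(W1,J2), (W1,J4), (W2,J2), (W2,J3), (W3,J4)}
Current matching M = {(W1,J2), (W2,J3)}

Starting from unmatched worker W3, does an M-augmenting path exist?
Yes: W3 → J4

An M-augmenting path alternates non-matching / matching edges, starting and ending at unmatched vertices.
Path: W3 → J4
(J4 is unmatched in M, so the path is augmenting.)
Flipping edges along this path would increase |M| from 2 to 3.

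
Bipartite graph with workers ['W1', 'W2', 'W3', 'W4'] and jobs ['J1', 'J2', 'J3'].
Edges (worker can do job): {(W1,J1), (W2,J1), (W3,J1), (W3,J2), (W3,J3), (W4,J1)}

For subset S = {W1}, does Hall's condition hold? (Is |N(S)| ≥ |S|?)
Yes: |N(S)| = 1, |S| = 1

Subset S = {W1}
Neighbors N(S) = {J1}

|N(S)| = 1, |S| = 1
Hall's condition: |N(S)| ≥ |S| is satisfied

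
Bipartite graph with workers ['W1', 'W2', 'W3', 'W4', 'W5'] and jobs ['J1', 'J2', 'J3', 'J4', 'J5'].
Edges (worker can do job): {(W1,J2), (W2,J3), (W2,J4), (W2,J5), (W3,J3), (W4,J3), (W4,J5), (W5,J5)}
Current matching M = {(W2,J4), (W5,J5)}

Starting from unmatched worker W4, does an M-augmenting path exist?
Yes: W4 → J3

An M-augmenting path alternates non-matching / matching edges, starting and ending at unmatched vertices.
Path: W4 → J3
(J3 is unmatched in M, so the path is augmenting.)
Flipping edges along this path would increase |M| from 2 to 3.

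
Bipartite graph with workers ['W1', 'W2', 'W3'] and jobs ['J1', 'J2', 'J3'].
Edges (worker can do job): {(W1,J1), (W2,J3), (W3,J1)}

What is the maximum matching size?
Maximum matching size = 2

Maximum matching: {(W2,J3), (W3,J1)}
Size: 2

This assigns 2 workers to 2 distinct jobs.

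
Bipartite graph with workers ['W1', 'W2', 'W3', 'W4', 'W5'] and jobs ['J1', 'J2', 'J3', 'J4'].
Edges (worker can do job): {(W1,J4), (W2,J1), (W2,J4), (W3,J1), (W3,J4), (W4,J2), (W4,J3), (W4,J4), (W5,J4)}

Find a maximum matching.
Matching: {(W3,J1), (W4,J3), (W5,J4)}

Maximum matching (size 3):
  W3 → J1
  W4 → J3
  W5 → J4

Each worker is assigned to at most one job, and each job to at most one worker.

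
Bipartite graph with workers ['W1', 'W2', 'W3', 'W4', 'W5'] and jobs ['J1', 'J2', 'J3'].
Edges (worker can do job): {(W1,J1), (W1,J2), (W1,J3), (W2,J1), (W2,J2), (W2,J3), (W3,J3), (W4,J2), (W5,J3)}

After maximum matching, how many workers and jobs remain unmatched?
Unmatched: 2 workers, 0 jobs

Maximum matching size: 3
Workers: 5 total, 3 matched, 2 unmatched
Jobs: 3 total, 3 matched, 0 unmatched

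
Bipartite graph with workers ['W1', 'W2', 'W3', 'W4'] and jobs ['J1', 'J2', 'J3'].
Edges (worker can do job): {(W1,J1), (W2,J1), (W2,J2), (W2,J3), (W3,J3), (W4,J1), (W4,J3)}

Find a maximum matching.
Matching: {(W2,J2), (W3,J3), (W4,J1)}

Maximum matching (size 3):
  W2 → J2
  W3 → J3
  W4 → J1

Each worker is assigned to at most one job, and each job to at most one worker.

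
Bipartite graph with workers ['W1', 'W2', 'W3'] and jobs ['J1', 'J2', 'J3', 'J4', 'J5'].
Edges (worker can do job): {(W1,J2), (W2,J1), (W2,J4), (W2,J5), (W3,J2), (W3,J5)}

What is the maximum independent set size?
Maximum independent set = 5

By König's theorem:
- Min vertex cover = Max matching = 3
- Max independent set = Total vertices - Min vertex cover
- Max independent set = 8 - 3 = 5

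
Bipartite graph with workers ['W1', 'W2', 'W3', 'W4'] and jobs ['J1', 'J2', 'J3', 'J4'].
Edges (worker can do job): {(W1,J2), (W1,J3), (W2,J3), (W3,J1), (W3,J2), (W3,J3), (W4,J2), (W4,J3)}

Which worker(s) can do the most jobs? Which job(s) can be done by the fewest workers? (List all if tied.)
Most versatile: W3 (3 jobs); Least covered: J4 (0 workers)

Worker degrees (jobs they can do): W1:2, W2:1, W3:3, W4:2
Job degrees (workers who can do it): J1:1, J2:3, J3:4, J4:0

Maximum worker degree is 3, achieved by: W3
Minimum job degree is 0, achieved by: J4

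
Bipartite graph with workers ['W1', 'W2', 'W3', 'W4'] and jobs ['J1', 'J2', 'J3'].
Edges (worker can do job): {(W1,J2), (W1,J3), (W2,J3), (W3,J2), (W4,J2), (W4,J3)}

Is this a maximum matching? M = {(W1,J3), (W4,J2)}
Yes, size 2 is maximum

Proposed matching has size 2.
Maximum matching size for this graph: 2.

This is a maximum matching.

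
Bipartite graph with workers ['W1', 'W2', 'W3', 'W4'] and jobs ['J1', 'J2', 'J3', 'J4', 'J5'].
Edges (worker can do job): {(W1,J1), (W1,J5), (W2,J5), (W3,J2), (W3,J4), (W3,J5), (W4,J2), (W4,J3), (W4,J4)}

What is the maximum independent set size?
Maximum independent set = 5

By König's theorem:
- Min vertex cover = Max matching = 4
- Max independent set = Total vertices - Min vertex cover
- Max independent set = 9 - 4 = 5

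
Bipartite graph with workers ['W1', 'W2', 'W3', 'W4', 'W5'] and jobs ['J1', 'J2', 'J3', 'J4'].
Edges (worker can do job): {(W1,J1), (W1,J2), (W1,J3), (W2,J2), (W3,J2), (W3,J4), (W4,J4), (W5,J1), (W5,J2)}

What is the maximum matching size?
Maximum matching size = 4

Maximum matching: {(W1,J3), (W2,J2), (W3,J4), (W5,J1)}
Size: 4

This assigns 4 workers to 4 distinct jobs.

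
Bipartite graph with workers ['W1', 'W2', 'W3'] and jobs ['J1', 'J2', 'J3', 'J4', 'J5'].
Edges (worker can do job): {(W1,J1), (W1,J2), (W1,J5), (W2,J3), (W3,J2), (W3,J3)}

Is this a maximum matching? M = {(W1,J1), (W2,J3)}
No, size 2 is not maximum

Proposed matching has size 2.
Maximum matching size for this graph: 3.

This is NOT maximum - can be improved to size 3.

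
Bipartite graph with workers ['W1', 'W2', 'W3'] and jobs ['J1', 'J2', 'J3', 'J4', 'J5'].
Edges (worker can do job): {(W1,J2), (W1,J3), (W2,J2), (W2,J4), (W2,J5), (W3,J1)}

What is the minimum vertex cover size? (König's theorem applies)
Minimum vertex cover size = 3

By König's theorem: in bipartite graphs,
min vertex cover = max matching = 3

Maximum matching has size 3, so minimum vertex cover also has size 3.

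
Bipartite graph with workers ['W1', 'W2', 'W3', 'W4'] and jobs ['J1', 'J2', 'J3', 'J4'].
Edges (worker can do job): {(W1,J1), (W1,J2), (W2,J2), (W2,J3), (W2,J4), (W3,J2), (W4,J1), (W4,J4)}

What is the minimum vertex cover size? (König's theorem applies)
Minimum vertex cover size = 4

By König's theorem: in bipartite graphs,
min vertex cover = max matching = 4

Maximum matching has size 4, so minimum vertex cover also has size 4.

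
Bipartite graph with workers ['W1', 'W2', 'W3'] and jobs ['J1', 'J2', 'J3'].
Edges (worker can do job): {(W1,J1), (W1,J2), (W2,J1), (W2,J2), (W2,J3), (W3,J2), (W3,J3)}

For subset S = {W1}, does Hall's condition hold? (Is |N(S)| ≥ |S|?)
Yes: |N(S)| = 2, |S| = 1

Subset S = {W1}
Neighbors N(S) = {J1, J2}

|N(S)| = 2, |S| = 1
Hall's condition: |N(S)| ≥ |S| is satisfied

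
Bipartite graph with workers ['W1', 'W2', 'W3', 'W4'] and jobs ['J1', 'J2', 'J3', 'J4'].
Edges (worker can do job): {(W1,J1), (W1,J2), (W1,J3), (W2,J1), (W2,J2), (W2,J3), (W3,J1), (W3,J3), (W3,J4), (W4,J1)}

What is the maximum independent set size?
Maximum independent set = 4

By König's theorem:
- Min vertex cover = Max matching = 4
- Max independent set = Total vertices - Min vertex cover
- Max independent set = 8 - 4 = 4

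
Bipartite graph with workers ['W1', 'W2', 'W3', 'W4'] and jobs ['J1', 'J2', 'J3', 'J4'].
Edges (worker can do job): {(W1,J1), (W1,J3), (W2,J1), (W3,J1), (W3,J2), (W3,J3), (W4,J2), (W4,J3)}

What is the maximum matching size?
Maximum matching size = 3

Maximum matching: {(W1,J1), (W3,J3), (W4,J2)}
Size: 3

This assigns 3 workers to 3 distinct jobs.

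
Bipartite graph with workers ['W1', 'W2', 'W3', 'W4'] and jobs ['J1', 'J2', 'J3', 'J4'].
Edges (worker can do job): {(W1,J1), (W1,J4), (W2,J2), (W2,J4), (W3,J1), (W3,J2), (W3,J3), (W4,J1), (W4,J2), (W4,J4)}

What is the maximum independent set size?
Maximum independent set = 4

By König's theorem:
- Min vertex cover = Max matching = 4
- Max independent set = Total vertices - Min vertex cover
- Max independent set = 8 - 4 = 4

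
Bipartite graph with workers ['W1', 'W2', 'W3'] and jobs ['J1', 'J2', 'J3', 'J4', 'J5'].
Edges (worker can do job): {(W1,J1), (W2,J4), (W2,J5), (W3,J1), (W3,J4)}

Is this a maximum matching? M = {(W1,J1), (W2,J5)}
No, size 2 is not maximum

Proposed matching has size 2.
Maximum matching size for this graph: 3.

This is NOT maximum - can be improved to size 3.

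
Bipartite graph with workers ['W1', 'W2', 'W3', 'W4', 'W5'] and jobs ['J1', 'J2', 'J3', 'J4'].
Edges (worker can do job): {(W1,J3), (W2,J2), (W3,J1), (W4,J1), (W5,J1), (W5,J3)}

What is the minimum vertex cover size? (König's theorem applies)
Minimum vertex cover size = 3

By König's theorem: in bipartite graphs,
min vertex cover = max matching = 3

Maximum matching has size 3, so minimum vertex cover also has size 3.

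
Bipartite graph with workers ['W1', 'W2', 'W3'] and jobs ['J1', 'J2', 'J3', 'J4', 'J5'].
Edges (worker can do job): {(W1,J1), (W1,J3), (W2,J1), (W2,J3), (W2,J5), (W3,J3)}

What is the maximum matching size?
Maximum matching size = 3

Maximum matching: {(W1,J1), (W2,J5), (W3,J3)}
Size: 3

This assigns 3 workers to 3 distinct jobs.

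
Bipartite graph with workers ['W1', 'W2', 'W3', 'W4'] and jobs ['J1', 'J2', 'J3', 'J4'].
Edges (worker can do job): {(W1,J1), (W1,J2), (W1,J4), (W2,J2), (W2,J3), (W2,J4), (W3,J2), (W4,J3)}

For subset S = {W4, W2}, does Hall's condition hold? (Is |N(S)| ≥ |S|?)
Yes: |N(S)| = 3, |S| = 2

Subset S = {W4, W2}
Neighbors N(S) = {J2, J3, J4}

|N(S)| = 3, |S| = 2
Hall's condition: |N(S)| ≥ |S| is satisfied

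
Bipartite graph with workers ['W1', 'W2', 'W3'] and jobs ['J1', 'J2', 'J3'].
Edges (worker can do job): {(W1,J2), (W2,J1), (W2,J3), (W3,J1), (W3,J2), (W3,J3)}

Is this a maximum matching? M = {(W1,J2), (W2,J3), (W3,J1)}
Yes, size 3 is maximum

Proposed matching has size 3.
Maximum matching size for this graph: 3.

This is a maximum matching.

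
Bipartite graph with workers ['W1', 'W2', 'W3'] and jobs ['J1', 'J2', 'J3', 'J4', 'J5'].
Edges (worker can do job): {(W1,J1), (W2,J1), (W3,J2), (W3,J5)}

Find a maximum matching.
Matching: {(W1,J1), (W3,J2)}

Maximum matching (size 2):
  W1 → J1
  W3 → J2

Each worker is assigned to at most one job, and each job to at most one worker.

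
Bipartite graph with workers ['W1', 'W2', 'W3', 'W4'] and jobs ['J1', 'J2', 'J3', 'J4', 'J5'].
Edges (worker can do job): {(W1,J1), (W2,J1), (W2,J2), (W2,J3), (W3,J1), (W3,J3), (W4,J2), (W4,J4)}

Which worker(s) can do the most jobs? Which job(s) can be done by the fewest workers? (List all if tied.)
Most versatile: W2 (3 jobs); Least covered: J5 (0 workers)

Worker degrees (jobs they can do): W1:1, W2:3, W3:2, W4:2
Job degrees (workers who can do it): J1:3, J2:2, J3:2, J4:1, J5:0

Maximum worker degree is 3, achieved by: W2
Minimum job degree is 0, achieved by: J5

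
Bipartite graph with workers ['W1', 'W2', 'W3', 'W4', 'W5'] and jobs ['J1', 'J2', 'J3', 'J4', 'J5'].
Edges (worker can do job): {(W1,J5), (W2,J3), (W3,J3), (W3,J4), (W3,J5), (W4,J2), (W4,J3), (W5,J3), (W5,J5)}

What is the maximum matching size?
Maximum matching size = 4

Maximum matching: {(W2,J3), (W3,J4), (W4,J2), (W5,J5)}
Size: 4

This assigns 4 workers to 4 distinct jobs.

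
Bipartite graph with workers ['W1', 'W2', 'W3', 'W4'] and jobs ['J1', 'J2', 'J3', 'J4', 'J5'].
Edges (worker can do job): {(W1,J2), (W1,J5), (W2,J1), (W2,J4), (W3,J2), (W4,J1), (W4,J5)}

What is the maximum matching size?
Maximum matching size = 4

Maximum matching: {(W1,J5), (W2,J4), (W3,J2), (W4,J1)}
Size: 4

This assigns 4 workers to 4 distinct jobs.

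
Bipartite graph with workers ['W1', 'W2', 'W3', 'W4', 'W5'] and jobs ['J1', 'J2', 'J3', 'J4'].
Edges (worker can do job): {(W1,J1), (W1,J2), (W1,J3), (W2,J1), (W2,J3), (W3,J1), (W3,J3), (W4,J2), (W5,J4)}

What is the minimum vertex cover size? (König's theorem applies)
Minimum vertex cover size = 4

By König's theorem: in bipartite graphs,
min vertex cover = max matching = 4

Maximum matching has size 4, so minimum vertex cover also has size 4.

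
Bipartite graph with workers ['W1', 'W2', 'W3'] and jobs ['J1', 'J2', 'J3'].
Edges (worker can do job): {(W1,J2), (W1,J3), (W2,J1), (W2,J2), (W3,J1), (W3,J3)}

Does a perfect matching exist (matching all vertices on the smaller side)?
Yes, perfect matching exists (size 3)

Perfect matching: {(W1,J2), (W2,J1), (W3,J3)}
All 3 vertices on the smaller side are matched.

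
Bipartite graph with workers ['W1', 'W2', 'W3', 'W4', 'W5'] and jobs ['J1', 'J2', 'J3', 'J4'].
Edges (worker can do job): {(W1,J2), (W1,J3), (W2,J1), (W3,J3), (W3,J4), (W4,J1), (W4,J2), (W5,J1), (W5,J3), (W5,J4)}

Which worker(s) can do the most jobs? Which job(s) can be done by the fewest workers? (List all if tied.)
Most versatile: W5 (3 jobs); Least covered: J2, J4 (2 workers)

Worker degrees (jobs they can do): W1:2, W2:1, W3:2, W4:2, W5:3
Job degrees (workers who can do it): J1:3, J2:2, J3:3, J4:2

Maximum worker degree is 3, achieved by: W5
Minimum job degree is 2, achieved by: J2, J4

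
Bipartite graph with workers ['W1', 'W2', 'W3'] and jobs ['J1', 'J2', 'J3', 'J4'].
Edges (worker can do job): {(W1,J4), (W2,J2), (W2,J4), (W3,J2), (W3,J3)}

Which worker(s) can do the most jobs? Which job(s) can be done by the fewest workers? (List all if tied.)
Most versatile: W2, W3 (2 jobs); Least covered: J1 (0 workers)

Worker degrees (jobs they can do): W1:1, W2:2, W3:2
Job degrees (workers who can do it): J1:0, J2:2, J3:1, J4:2

Maximum worker degree is 2, achieved by: W2, W3
Minimum job degree is 0, achieved by: J1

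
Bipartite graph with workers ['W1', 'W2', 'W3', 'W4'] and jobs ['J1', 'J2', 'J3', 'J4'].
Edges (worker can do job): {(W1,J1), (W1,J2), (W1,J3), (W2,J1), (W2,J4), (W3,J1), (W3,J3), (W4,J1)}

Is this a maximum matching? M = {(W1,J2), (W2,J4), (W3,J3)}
No, size 3 is not maximum

Proposed matching has size 3.
Maximum matching size for this graph: 4.

This is NOT maximum - can be improved to size 4.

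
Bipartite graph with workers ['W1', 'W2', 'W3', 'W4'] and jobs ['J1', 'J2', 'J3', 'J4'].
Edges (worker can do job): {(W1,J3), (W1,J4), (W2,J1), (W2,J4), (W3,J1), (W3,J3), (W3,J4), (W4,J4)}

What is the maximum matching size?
Maximum matching size = 3

Maximum matching: {(W1,J3), (W3,J1), (W4,J4)}
Size: 3

This assigns 3 workers to 3 distinct jobs.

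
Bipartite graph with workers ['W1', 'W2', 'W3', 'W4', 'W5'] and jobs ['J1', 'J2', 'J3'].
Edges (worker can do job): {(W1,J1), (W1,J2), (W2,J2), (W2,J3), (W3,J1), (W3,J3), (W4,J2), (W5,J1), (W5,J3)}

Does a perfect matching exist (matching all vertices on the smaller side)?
Yes, perfect matching exists (size 3)

Perfect matching: {(W3,J3), (W4,J2), (W5,J1)}
All 3 vertices on the smaller side are matched.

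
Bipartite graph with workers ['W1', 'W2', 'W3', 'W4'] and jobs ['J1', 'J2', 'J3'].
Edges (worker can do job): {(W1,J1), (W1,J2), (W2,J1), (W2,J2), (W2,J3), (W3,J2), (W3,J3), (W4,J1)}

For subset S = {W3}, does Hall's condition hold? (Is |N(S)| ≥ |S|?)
Yes: |N(S)| = 2, |S| = 1

Subset S = {W3}
Neighbors N(S) = {J2, J3}

|N(S)| = 2, |S| = 1
Hall's condition: |N(S)| ≥ |S| is satisfied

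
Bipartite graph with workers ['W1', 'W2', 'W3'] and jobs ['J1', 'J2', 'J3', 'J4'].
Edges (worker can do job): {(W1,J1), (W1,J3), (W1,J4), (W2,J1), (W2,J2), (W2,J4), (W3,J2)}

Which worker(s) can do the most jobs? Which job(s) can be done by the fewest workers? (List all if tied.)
Most versatile: W1, W2 (3 jobs); Least covered: J3 (1 workers)

Worker degrees (jobs they can do): W1:3, W2:3, W3:1
Job degrees (workers who can do it): J1:2, J2:2, J3:1, J4:2

Maximum worker degree is 3, achieved by: W1, W2
Minimum job degree is 1, achieved by: J3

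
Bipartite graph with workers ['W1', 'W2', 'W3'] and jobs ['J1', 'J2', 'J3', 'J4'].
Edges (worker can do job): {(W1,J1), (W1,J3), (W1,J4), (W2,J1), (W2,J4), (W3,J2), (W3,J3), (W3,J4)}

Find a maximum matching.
Matching: {(W1,J3), (W2,J1), (W3,J2)}

Maximum matching (size 3):
  W1 → J3
  W2 → J1
  W3 → J2

Each worker is assigned to at most one job, and each job to at most one worker.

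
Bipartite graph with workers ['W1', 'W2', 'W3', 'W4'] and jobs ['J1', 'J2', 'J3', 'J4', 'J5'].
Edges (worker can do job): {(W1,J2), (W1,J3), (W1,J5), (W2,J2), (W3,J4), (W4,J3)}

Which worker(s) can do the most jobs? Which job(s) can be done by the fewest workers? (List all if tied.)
Most versatile: W1 (3 jobs); Least covered: J1 (0 workers)

Worker degrees (jobs they can do): W1:3, W2:1, W3:1, W4:1
Job degrees (workers who can do it): J1:0, J2:2, J3:2, J4:1, J5:1

Maximum worker degree is 3, achieved by: W1
Minimum job degree is 0, achieved by: J1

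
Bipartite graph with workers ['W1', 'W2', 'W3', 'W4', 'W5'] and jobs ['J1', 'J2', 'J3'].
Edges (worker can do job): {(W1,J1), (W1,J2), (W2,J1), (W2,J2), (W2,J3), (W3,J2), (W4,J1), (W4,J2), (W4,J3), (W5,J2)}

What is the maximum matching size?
Maximum matching size = 3

Maximum matching: {(W2,J3), (W3,J2), (W4,J1)}
Size: 3

This assigns 3 workers to 3 distinct jobs.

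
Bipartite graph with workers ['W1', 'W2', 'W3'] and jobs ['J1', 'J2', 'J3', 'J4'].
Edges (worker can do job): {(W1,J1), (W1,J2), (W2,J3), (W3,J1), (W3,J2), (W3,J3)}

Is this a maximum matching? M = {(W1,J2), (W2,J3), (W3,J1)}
Yes, size 3 is maximum

Proposed matching has size 3.
Maximum matching size for this graph: 3.

This is a maximum matching.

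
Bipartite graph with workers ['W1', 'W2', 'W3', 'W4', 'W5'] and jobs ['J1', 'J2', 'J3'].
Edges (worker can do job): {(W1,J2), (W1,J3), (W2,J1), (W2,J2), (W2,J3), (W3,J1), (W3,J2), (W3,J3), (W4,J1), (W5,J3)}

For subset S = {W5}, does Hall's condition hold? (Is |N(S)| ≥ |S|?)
Yes: |N(S)| = 1, |S| = 1

Subset S = {W5}
Neighbors N(S) = {J3}

|N(S)| = 1, |S| = 1
Hall's condition: |N(S)| ≥ |S| is satisfied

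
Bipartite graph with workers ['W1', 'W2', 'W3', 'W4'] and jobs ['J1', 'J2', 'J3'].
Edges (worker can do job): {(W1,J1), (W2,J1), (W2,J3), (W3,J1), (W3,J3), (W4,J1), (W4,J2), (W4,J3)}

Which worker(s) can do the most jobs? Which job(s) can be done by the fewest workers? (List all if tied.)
Most versatile: W4 (3 jobs); Least covered: J2 (1 workers)

Worker degrees (jobs they can do): W1:1, W2:2, W3:2, W4:3
Job degrees (workers who can do it): J1:4, J2:1, J3:3

Maximum worker degree is 3, achieved by: W4
Minimum job degree is 1, achieved by: J2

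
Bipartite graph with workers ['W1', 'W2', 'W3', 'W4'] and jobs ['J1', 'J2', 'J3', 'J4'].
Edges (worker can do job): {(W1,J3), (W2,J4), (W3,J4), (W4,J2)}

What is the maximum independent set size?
Maximum independent set = 5

By König's theorem:
- Min vertex cover = Max matching = 3
- Max independent set = Total vertices - Min vertex cover
- Max independent set = 8 - 3 = 5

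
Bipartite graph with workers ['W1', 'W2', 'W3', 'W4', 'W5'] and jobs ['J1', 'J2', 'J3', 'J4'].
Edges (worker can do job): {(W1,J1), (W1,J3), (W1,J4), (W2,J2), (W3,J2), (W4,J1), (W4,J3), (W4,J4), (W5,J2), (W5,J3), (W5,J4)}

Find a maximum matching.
Matching: {(W1,J3), (W3,J2), (W4,J1), (W5,J4)}

Maximum matching (size 4):
  W1 → J3
  W3 → J2
  W4 → J1
  W5 → J4

Each worker is assigned to at most one job, and each job to at most one worker.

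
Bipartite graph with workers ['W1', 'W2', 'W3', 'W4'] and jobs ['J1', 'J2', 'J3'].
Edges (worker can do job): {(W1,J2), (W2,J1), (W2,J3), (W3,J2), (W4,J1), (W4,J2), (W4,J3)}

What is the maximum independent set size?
Maximum independent set = 4

By König's theorem:
- Min vertex cover = Max matching = 3
- Max independent set = Total vertices - Min vertex cover
- Max independent set = 7 - 3 = 4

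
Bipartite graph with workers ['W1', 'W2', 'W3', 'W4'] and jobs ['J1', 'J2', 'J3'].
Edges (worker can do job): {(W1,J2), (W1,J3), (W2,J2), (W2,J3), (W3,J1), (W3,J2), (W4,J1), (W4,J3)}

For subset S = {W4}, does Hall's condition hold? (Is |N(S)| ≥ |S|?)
Yes: |N(S)| = 2, |S| = 1

Subset S = {W4}
Neighbors N(S) = {J1, J3}

|N(S)| = 2, |S| = 1
Hall's condition: |N(S)| ≥ |S| is satisfied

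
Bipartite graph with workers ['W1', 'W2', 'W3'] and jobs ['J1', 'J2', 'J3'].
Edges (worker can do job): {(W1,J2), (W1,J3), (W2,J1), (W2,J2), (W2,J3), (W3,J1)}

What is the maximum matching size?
Maximum matching size = 3

Maximum matching: {(W1,J2), (W2,J3), (W3,J1)}
Size: 3

This assigns 3 workers to 3 distinct jobs.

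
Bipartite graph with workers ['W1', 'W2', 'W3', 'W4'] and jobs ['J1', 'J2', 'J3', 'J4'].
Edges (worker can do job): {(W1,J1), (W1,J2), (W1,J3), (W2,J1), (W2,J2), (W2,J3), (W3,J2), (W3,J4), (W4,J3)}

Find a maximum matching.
Matching: {(W1,J1), (W2,J2), (W3,J4), (W4,J3)}

Maximum matching (size 4):
  W1 → J1
  W2 → J2
  W3 → J4
  W4 → J3

Each worker is assigned to at most one job, and each job to at most one worker.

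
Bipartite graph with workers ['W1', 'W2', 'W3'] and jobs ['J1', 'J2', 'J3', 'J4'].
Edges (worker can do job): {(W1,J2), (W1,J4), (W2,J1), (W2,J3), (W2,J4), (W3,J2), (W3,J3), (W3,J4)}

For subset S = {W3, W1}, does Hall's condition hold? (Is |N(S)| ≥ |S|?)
Yes: |N(S)| = 3, |S| = 2

Subset S = {W3, W1}
Neighbors N(S) = {J2, J3, J4}

|N(S)| = 3, |S| = 2
Hall's condition: |N(S)| ≥ |S| is satisfied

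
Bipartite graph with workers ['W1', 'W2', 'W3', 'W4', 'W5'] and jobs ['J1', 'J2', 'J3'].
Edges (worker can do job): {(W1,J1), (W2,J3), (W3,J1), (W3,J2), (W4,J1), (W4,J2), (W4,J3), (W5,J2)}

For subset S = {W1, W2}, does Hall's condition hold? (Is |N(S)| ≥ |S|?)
Yes: |N(S)| = 2, |S| = 2

Subset S = {W1, W2}
Neighbors N(S) = {J1, J3}

|N(S)| = 2, |S| = 2
Hall's condition: |N(S)| ≥ |S| is satisfied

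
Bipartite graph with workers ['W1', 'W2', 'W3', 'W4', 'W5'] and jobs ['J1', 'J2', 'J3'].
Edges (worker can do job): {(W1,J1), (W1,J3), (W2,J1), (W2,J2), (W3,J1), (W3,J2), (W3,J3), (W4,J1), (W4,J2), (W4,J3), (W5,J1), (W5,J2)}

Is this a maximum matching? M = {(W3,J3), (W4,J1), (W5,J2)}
Yes, size 3 is maximum

Proposed matching has size 3.
Maximum matching size for this graph: 3.

This is a maximum matching.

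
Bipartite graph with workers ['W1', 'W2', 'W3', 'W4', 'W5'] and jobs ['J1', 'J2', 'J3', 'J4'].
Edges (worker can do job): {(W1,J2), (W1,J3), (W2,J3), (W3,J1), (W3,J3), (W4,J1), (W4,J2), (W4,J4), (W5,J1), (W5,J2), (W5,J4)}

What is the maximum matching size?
Maximum matching size = 4

Maximum matching: {(W1,J3), (W3,J1), (W4,J2), (W5,J4)}
Size: 4

This assigns 4 workers to 4 distinct jobs.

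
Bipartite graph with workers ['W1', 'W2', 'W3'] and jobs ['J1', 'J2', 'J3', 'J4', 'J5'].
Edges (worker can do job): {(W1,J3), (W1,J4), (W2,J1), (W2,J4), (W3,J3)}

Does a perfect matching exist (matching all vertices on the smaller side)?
Yes, perfect matching exists (size 3)

Perfect matching: {(W1,J4), (W2,J1), (W3,J3)}
All 3 vertices on the smaller side are matched.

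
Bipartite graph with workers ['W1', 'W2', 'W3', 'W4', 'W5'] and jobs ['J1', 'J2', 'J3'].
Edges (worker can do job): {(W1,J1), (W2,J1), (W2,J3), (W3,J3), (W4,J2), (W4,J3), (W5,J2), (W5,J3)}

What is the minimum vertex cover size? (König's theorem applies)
Minimum vertex cover size = 3

By König's theorem: in bipartite graphs,
min vertex cover = max matching = 3

Maximum matching has size 3, so minimum vertex cover also has size 3.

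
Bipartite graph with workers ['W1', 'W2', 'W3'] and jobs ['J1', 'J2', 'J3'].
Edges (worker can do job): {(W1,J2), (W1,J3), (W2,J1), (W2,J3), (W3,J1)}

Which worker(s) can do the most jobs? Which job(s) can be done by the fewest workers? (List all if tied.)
Most versatile: W1, W2 (2 jobs); Least covered: J2 (1 workers)

Worker degrees (jobs they can do): W1:2, W2:2, W3:1
Job degrees (workers who can do it): J1:2, J2:1, J3:2

Maximum worker degree is 2, achieved by: W1, W2
Minimum job degree is 1, achieved by: J2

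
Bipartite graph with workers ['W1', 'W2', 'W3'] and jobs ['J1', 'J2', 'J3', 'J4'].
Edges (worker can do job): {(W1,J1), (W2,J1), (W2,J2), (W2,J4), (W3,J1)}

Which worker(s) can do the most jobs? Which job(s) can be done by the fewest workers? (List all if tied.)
Most versatile: W2 (3 jobs); Least covered: J3 (0 workers)

Worker degrees (jobs they can do): W1:1, W2:3, W3:1
Job degrees (workers who can do it): J1:3, J2:1, J3:0, J4:1

Maximum worker degree is 3, achieved by: W2
Minimum job degree is 0, achieved by: J3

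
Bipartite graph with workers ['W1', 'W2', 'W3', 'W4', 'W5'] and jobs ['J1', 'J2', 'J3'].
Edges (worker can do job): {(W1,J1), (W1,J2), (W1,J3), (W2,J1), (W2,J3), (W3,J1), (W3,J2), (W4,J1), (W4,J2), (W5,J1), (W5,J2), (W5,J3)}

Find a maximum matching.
Matching: {(W3,J2), (W4,J1), (W5,J3)}

Maximum matching (size 3):
  W3 → J2
  W4 → J1
  W5 → J3

Each worker is assigned to at most one job, and each job to at most one worker.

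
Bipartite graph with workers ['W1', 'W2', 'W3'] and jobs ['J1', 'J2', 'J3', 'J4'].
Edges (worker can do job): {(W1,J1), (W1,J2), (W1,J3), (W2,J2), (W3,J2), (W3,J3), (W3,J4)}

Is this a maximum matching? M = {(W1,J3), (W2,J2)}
No, size 2 is not maximum

Proposed matching has size 2.
Maximum matching size for this graph: 3.

This is NOT maximum - can be improved to size 3.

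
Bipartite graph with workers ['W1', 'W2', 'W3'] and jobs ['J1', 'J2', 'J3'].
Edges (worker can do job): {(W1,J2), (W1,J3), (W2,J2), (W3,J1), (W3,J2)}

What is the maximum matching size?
Maximum matching size = 3

Maximum matching: {(W1,J3), (W2,J2), (W3,J1)}
Size: 3

This assigns 3 workers to 3 distinct jobs.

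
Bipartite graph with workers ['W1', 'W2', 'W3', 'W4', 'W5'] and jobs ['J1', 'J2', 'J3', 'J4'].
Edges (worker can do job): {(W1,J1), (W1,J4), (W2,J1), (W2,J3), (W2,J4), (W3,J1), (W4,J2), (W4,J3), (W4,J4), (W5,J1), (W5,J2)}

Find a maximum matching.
Matching: {(W1,J4), (W3,J1), (W4,J3), (W5,J2)}

Maximum matching (size 4):
  W1 → J4
  W3 → J1
  W4 → J3
  W5 → J2

Each worker is assigned to at most one job, and each job to at most one worker.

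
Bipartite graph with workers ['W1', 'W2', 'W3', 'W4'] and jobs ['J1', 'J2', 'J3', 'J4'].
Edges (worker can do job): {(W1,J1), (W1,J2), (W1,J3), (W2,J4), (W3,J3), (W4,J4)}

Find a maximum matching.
Matching: {(W1,J1), (W3,J3), (W4,J4)}

Maximum matching (size 3):
  W1 → J1
  W3 → J3
  W4 → J4

Each worker is assigned to at most one job, and each job to at most one worker.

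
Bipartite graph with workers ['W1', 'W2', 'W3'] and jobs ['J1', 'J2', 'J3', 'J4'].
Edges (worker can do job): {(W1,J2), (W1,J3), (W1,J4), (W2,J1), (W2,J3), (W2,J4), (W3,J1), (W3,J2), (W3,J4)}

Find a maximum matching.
Matching: {(W1,J3), (W2,J1), (W3,J2)}

Maximum matching (size 3):
  W1 → J3
  W2 → J1
  W3 → J2

Each worker is assigned to at most one job, and each job to at most one worker.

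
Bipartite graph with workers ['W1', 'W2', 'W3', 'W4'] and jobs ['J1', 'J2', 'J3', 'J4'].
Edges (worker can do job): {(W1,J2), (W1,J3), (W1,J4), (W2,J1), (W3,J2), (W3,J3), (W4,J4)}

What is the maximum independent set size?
Maximum independent set = 4

By König's theorem:
- Min vertex cover = Max matching = 4
- Max independent set = Total vertices - Min vertex cover
- Max independent set = 8 - 4 = 4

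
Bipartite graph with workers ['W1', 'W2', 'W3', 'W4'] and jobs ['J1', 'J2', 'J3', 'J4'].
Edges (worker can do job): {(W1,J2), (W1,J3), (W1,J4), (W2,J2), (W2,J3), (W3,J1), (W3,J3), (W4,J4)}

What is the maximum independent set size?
Maximum independent set = 4

By König's theorem:
- Min vertex cover = Max matching = 4
- Max independent set = Total vertices - Min vertex cover
- Max independent set = 8 - 4 = 4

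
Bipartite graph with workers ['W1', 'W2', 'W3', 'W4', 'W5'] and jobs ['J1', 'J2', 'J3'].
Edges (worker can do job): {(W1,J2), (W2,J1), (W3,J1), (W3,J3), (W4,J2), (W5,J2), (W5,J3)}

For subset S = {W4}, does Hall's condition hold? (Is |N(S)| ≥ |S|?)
Yes: |N(S)| = 1, |S| = 1

Subset S = {W4}
Neighbors N(S) = {J2}

|N(S)| = 1, |S| = 1
Hall's condition: |N(S)| ≥ |S| is satisfied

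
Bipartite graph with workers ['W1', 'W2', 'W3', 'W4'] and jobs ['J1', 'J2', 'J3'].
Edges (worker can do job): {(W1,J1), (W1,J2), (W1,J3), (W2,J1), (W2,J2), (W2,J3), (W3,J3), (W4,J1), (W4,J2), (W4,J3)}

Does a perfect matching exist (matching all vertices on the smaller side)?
Yes, perfect matching exists (size 3)

Perfect matching: {(W1,J2), (W3,J3), (W4,J1)}
All 3 vertices on the smaller side are matched.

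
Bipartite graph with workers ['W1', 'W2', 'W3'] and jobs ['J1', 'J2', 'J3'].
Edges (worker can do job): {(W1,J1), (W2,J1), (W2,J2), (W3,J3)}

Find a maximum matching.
Matching: {(W1,J1), (W2,J2), (W3,J3)}

Maximum matching (size 3):
  W1 → J1
  W2 → J2
  W3 → J3

Each worker is assigned to at most one job, and each job to at most one worker.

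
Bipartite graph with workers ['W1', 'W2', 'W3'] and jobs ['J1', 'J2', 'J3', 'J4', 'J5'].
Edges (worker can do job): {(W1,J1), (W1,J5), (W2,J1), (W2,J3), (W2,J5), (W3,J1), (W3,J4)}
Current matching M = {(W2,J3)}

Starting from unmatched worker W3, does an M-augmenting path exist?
Yes: W3 → J4

An M-augmenting path alternates non-matching / matching edges, starting and ending at unmatched vertices.
Path: W3 → J4
(J4 is unmatched in M, so the path is augmenting.)
Flipping edges along this path would increase |M| from 1 to 2.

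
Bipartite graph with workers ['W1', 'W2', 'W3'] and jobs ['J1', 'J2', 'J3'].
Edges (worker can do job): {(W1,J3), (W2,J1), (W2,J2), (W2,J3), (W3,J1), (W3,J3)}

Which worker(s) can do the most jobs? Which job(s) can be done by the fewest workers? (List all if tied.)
Most versatile: W2 (3 jobs); Least covered: J2 (1 workers)

Worker degrees (jobs they can do): W1:1, W2:3, W3:2
Job degrees (workers who can do it): J1:2, J2:1, J3:3

Maximum worker degree is 3, achieved by: W2
Minimum job degree is 1, achieved by: J2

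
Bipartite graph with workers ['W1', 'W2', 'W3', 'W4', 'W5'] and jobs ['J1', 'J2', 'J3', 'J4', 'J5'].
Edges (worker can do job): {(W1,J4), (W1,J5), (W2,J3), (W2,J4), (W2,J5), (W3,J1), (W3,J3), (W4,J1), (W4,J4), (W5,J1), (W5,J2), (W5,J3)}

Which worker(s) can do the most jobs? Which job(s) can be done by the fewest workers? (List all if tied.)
Most versatile: W2, W5 (3 jobs); Least covered: J2 (1 workers)

Worker degrees (jobs they can do): W1:2, W2:3, W3:2, W4:2, W5:3
Job degrees (workers who can do it): J1:3, J2:1, J3:3, J4:3, J5:2

Maximum worker degree is 3, achieved by: W2, W5
Minimum job degree is 1, achieved by: J2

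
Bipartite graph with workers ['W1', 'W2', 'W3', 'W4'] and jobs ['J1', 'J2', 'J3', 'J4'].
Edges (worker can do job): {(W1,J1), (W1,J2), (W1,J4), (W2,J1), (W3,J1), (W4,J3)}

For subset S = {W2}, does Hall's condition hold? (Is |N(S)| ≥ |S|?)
Yes: |N(S)| = 1, |S| = 1

Subset S = {W2}
Neighbors N(S) = {J1}

|N(S)| = 1, |S| = 1
Hall's condition: |N(S)| ≥ |S| is satisfied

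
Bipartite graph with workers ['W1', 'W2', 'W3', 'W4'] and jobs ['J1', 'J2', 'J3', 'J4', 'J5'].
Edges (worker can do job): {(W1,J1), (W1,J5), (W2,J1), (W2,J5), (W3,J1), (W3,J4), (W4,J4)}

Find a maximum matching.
Matching: {(W1,J5), (W3,J1), (W4,J4)}

Maximum matching (size 3):
  W1 → J5
  W3 → J1
  W4 → J4

Each worker is assigned to at most one job, and each job to at most one worker.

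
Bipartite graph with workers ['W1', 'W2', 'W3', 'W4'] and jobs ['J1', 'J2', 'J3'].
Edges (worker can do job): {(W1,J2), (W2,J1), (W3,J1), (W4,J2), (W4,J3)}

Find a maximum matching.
Matching: {(W1,J2), (W3,J1), (W4,J3)}

Maximum matching (size 3):
  W1 → J2
  W3 → J1
  W4 → J3

Each worker is assigned to at most one job, and each job to at most one worker.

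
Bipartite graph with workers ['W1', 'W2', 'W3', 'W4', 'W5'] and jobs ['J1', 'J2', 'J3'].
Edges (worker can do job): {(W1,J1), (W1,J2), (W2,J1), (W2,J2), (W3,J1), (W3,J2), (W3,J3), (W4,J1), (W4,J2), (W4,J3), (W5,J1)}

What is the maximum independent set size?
Maximum independent set = 5

By König's theorem:
- Min vertex cover = Max matching = 3
- Max independent set = Total vertices - Min vertex cover
- Max independent set = 8 - 3 = 5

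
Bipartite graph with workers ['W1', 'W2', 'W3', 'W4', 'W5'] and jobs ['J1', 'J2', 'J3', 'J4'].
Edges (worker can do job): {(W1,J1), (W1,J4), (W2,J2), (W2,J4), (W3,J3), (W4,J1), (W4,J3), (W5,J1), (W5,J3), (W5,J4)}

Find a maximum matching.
Matching: {(W1,J4), (W2,J2), (W3,J3), (W5,J1)}

Maximum matching (size 4):
  W1 → J4
  W2 → J2
  W3 → J3
  W5 → J1

Each worker is assigned to at most one job, and each job to at most one worker.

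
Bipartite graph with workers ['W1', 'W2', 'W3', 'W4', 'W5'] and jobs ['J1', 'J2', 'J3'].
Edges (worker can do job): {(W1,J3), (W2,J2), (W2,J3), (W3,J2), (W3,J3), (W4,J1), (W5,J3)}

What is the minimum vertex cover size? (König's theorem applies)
Minimum vertex cover size = 3

By König's theorem: in bipartite graphs,
min vertex cover = max matching = 3

Maximum matching has size 3, so minimum vertex cover also has size 3.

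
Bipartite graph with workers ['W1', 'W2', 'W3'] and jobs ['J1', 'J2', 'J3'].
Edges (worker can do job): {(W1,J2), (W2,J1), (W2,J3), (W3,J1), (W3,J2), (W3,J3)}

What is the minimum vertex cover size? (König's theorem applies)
Minimum vertex cover size = 3

By König's theorem: in bipartite graphs,
min vertex cover = max matching = 3

Maximum matching has size 3, so minimum vertex cover also has size 3.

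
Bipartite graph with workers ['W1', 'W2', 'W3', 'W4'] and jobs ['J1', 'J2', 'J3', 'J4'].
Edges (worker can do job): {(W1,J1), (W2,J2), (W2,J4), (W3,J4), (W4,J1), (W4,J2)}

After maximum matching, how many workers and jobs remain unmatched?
Unmatched: 1 workers, 1 jobs

Maximum matching size: 3
Workers: 4 total, 3 matched, 1 unmatched
Jobs: 4 total, 3 matched, 1 unmatched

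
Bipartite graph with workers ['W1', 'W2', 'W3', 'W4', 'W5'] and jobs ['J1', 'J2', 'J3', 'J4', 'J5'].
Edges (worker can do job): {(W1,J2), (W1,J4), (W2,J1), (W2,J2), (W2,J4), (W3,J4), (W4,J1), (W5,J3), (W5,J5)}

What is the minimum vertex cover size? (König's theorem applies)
Minimum vertex cover size = 4

By König's theorem: in bipartite graphs,
min vertex cover = max matching = 4

Maximum matching has size 4, so minimum vertex cover also has size 4.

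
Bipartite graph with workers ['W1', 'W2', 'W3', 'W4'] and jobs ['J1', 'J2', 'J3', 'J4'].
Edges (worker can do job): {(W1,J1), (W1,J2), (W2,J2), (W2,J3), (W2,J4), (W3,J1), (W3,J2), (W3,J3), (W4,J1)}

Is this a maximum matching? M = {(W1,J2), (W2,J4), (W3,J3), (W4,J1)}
Yes, size 4 is maximum

Proposed matching has size 4.
Maximum matching size for this graph: 4.

This is a maximum matching.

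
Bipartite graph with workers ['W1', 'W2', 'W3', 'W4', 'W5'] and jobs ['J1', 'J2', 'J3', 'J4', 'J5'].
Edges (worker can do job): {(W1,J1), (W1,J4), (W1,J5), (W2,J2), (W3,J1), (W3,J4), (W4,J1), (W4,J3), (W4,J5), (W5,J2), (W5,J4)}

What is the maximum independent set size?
Maximum independent set = 5

By König's theorem:
- Min vertex cover = Max matching = 5
- Max independent set = Total vertices - Min vertex cover
- Max independent set = 10 - 5 = 5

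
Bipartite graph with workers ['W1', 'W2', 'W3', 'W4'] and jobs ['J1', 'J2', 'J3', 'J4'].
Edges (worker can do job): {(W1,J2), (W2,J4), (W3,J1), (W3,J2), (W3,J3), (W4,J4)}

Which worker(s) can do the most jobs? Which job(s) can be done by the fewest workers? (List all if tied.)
Most versatile: W3 (3 jobs); Least covered: J1, J3 (1 workers)

Worker degrees (jobs they can do): W1:1, W2:1, W3:3, W4:1
Job degrees (workers who can do it): J1:1, J2:2, J3:1, J4:2

Maximum worker degree is 3, achieved by: W3
Minimum job degree is 1, achieved by: J1, J3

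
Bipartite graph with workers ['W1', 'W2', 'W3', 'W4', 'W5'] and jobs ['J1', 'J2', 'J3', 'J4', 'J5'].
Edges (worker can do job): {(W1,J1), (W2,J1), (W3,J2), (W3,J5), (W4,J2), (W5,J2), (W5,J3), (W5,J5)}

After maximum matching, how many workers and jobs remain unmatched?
Unmatched: 1 workers, 1 jobs

Maximum matching size: 4
Workers: 5 total, 4 matched, 1 unmatched
Jobs: 5 total, 4 matched, 1 unmatched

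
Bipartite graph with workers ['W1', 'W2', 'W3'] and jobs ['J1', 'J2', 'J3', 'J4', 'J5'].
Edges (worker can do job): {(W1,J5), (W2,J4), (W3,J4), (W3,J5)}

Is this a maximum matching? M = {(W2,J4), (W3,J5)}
Yes, size 2 is maximum

Proposed matching has size 2.
Maximum matching size for this graph: 2.

This is a maximum matching.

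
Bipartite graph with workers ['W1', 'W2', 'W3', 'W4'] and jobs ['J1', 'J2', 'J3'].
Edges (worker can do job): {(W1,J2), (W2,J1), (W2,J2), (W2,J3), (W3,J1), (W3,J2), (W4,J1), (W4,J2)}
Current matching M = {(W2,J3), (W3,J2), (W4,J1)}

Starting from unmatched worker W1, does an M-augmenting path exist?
No augmenting path from W1

Alternating search from W1 reaches jobs: {J1, J2}.
Every reachable job is already matched in M, and following those matched edges back to workers exposes no further unvisited jobs.
No M-augmenting path from W1 exists.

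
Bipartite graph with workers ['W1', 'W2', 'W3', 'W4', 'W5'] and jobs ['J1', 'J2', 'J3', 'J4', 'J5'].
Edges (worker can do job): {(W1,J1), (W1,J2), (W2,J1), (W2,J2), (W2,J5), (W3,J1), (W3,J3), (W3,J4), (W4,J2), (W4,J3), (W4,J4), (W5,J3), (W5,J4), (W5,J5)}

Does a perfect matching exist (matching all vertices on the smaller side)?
Yes, perfect matching exists (size 5)

Perfect matching: {(W1,J2), (W2,J5), (W3,J1), (W4,J3), (W5,J4)}
All 5 vertices on the smaller side are matched.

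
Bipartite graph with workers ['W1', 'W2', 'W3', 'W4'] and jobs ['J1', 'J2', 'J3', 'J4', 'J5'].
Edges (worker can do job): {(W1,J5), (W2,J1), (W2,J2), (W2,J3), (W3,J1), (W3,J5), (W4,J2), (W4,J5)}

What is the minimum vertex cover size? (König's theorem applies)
Minimum vertex cover size = 4

By König's theorem: in bipartite graphs,
min vertex cover = max matching = 4

Maximum matching has size 4, so minimum vertex cover also has size 4.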